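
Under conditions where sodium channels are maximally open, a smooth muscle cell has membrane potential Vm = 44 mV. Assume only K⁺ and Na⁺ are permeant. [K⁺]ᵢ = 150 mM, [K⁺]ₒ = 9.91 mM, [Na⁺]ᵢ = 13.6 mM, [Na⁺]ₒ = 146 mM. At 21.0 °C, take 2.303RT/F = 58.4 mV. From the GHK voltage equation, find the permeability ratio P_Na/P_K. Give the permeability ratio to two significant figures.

12

Let α = P_Na/P_K. GHK: Vm = 58.4·log₁₀[(Kₒ + α·Naₒ)/(Kᵢ + α·Naᵢ)].
10^(Vm/58.4) = 10^(44.0/58.4) = 5.6679
So 5.6679·(Kᵢ + α·Naᵢ) = Kₒ + α·Naₒ → α = (5.6679·150.0 − 9.91) / (146.0 − 5.6679·13.6)
α = (850.2 − 9.91) / (146.0 − 77.08) = 840.3/68.92 = 12.19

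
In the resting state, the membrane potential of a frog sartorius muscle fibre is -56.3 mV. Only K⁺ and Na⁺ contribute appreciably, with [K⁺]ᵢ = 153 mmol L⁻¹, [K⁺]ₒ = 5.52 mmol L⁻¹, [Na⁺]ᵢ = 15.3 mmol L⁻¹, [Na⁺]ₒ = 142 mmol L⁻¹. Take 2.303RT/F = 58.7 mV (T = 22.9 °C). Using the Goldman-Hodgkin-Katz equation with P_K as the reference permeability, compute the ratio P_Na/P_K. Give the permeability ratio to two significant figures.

0.080

Let α = P_Na/P_K. GHK: Vm = 58.7·log₁₀[(Kₒ + α·Naₒ)/(Kᵢ + α·Naᵢ)].
10^(Vm/58.7) = 10^(-56.3/58.7) = 0.10987
So 0.10987·(Kᵢ + α·Naᵢ) = Kₒ + α·Naₒ → α = (0.10987·153.0 − 5.52) / (142.0 − 0.10987·15.3)
α = (16.81 − 5.52) / (142.0 − 1.681) = 11.29/140.3 = 0.08046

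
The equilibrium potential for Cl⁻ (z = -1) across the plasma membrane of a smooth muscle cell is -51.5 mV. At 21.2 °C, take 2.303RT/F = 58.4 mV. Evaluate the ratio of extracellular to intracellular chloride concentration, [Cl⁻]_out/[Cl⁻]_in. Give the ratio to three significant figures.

log₁₀([out]/[in]) = E·z/(58.4) = -51.5 × -1 / 58.4 = 0.8818
[out]/[in] = 10^(0.8818) = 7.618

7.62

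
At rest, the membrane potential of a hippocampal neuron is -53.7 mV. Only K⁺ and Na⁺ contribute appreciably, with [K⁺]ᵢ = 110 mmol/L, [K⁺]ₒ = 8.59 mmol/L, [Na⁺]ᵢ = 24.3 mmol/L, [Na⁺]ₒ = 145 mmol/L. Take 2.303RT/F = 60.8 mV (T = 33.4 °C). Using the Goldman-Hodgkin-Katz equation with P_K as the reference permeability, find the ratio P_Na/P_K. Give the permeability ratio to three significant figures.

Let α = P_Na/P_K. GHK: Vm = 60.8·log₁₀[(Kₒ + α·Naₒ)/(Kᵢ + α·Naᵢ)].
10^(Vm/60.8) = 10^(-53.7/60.8) = 0.13085
So 0.13085·(Kᵢ + α·Naᵢ) = Kₒ + α·Naₒ → α = (0.13085·110.0 − 8.59) / (145.0 − 0.13085·24.3)
α = (14.39 − 8.59) / (145.0 − 3.18) = 5.804/141.8 = 0.04092

0.0409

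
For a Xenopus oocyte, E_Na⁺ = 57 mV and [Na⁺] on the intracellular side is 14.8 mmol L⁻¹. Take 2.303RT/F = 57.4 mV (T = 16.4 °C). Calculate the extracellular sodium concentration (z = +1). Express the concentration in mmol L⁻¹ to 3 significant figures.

146 mmol L⁻¹

Nernst: E = (57.4/1) · log₁₀([out]/[in]), so log₁₀([out]/[in]) = 57.0 × 1 / 57.4 = 0.9930.
[out]/[in] = 10^(0.9930) = 9.841.
[out] = 9.841 × 14.8 = 145.6 mmol L⁻¹.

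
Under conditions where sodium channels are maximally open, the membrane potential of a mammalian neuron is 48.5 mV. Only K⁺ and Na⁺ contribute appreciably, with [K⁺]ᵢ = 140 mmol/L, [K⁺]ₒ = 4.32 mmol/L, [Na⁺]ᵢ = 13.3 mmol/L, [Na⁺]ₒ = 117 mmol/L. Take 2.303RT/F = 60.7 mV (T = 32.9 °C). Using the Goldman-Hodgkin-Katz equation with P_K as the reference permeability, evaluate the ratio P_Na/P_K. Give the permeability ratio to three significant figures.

26.4

Let α = P_Na/P_K. GHK: Vm = 60.7·log₁₀[(Kₒ + α·Naₒ)/(Kᵢ + α·Naᵢ)].
10^(Vm/60.7) = 10^(48.5/60.7) = 6.2952
So 6.2952·(Kᵢ + α·Naᵢ) = Kₒ + α·Naₒ → α = (6.2952·140.0 − 4.32) / (117.0 − 6.2952·13.3)
α = (881.3 − 4.32) / (117.0 − 83.73) = 877/33.27 = 26.36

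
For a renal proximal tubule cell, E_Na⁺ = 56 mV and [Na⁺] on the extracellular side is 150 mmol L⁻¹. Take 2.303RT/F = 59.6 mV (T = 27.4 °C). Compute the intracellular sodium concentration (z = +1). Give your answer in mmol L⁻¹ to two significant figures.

17 mmol L⁻¹

Nernst: E = (59.6/1) · log₁₀([out]/[in]), so log₁₀([out]/[in]) = 56.0 × 1 / 59.6 = 0.9396.
[out]/[in] = 10^(0.9396) = 8.702.
[in] = 150 / 8.702 = 17.24 mmol L⁻¹.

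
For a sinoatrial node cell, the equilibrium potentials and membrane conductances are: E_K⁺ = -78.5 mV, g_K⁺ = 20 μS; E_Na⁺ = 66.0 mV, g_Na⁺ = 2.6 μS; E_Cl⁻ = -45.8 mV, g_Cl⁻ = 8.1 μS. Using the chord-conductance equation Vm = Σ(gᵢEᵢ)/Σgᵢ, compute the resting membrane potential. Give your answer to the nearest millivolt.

Σ gᵢEᵢ = 20·(-78.5) + 2.6·(66.0) + 8.1·(-45.8) = -1769.38
Σ gᵢ = 20 + 2.6 + 8.1 = 30.7
Vm = -1769.38 / 30.7 = -57.63 mV

-58 mV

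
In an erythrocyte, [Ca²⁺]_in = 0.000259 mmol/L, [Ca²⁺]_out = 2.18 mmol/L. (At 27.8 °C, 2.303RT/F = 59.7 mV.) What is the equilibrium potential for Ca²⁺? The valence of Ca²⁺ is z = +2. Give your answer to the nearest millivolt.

E = (59.7/z) · log₁₀([Ca²⁺]_out/[Ca²⁺]_in) with z = +2.
= (59.7/2) · log₁₀(2.18/0.000259) = 29.85 · log₁₀(8417)
= 29.85 · (3.9252) = 117.17 mV

117 mV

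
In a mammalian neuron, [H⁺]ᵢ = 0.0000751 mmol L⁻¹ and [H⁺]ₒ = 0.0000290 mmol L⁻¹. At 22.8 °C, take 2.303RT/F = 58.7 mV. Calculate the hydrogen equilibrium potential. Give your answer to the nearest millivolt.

E = (58.7/z) · log₁₀([H⁺]_out/[H⁺]_in) with z = +1.
= (58.7/1) · log₁₀(0.0000290/0.0000751) = 58.70 · log₁₀(0.3862)
= 58.70 · (-0.4132) = -24.26 mV

-24 mV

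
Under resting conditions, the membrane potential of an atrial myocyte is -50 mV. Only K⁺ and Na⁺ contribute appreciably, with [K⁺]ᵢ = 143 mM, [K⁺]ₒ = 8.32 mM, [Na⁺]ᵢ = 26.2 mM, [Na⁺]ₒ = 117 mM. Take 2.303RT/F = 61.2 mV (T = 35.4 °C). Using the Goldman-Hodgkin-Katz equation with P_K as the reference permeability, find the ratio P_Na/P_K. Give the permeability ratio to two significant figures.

0.12

Let α = P_Na/P_K. GHK: Vm = 61.2·log₁₀[(Kₒ + α·Naₒ)/(Kᵢ + α·Naᵢ)].
10^(Vm/61.2) = 10^(-50.0/61.2) = 0.15241
So 0.15241·(Kᵢ + α·Naᵢ) = Kₒ + α·Naₒ → α = (0.15241·143.0 − 8.32) / (117.0 − 0.15241·26.2)
α = (21.79 − 8.32) / (117.0 − 3.993) = 13.47/113 = 0.1192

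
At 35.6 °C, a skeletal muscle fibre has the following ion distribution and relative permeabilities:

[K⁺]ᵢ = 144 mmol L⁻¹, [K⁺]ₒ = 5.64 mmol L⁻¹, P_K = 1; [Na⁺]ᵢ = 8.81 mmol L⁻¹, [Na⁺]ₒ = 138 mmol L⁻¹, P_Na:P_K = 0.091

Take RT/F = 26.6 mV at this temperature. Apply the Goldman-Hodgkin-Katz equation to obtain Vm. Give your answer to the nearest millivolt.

Vm = 26.6 · ln[(Σ P·[cation]ₒ + Σ P·[anion]ᵢ) / (Σ P·[cation]ᵢ + Σ P·[anion]ₒ)]
Numerator = 1×5.64 + 0.091×138 = 18.2
Denominator = 1×144 + 0.091×8.81 = 144.8
Vm = 26.6 · ln(0.12568) = 26.6 × (-2.0741) = -55.17 mV

-55 mV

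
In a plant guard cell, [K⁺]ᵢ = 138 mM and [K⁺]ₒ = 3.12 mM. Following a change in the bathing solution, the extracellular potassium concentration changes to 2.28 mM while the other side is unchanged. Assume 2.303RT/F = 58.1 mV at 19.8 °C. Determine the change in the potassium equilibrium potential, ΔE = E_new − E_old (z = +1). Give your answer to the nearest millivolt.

E_old = (58.1/1)·log₁₀(3.12/138) = -95.62 mV
E_new = (58.1/1)·log₁₀(2.28/138) = -103.53 mV
ΔE = -103.53 − (-95.62) = -7.91 mV

-8 mV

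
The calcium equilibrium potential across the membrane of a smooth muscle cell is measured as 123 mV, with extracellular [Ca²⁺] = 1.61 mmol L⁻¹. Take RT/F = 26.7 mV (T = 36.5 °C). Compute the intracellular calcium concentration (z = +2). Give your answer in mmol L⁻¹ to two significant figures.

0.00016 mmol L⁻¹

Nernst: E = (26.7/2) · ln([out]/[in]), so ln([out]/[in]) = 123.0 × 2 / 26.7 = 9.2135.
[out]/[in] = e^(9.2135) = 1.003e+04.
[in] = 1.61 / 1.003e+04 = 0.0001605 mmol L⁻¹.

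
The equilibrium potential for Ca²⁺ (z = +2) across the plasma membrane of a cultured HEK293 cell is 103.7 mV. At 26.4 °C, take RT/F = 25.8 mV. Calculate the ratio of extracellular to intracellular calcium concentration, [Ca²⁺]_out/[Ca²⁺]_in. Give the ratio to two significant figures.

ln([out]/[in]) = E·z/(25.8) = 103.7 × 2 / 25.8 = 8.0388
[out]/[in] = e^(8.0388) = 3099

3100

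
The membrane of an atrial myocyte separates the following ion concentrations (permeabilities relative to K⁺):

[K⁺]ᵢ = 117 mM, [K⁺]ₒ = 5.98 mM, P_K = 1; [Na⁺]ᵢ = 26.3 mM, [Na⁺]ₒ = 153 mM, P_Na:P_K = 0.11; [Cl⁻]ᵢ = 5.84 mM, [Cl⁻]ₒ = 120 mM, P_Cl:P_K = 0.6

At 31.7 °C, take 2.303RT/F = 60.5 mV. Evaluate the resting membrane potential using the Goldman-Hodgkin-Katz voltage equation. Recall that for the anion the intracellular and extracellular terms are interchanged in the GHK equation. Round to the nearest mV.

-52 mV

Vm = 60.5 · log₁₀[(Σ P·[cation]ₒ + Σ P·[anion]ᵢ) / (Σ P·[cation]ᵢ + Σ P·[anion]ₒ)]
Numerator = 1×5.98 + 0.11×153 + 0.6×5.84 = 26.31
Denominator = 1×117 + 0.11×26.3 + 0.6×120 = 191.9
Vm = 60.5 · log₁₀(0.13713) = 60.5 × (-0.8629) = -52.20 mV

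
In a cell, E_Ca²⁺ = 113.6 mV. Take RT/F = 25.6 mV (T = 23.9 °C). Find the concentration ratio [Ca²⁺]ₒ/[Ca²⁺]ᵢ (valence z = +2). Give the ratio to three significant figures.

ln([out]/[in]) = E·z/(25.6) = 113.6 × 2 / 25.6 = 8.8750
[out]/[in] = e^(8.8750) = 7151

7150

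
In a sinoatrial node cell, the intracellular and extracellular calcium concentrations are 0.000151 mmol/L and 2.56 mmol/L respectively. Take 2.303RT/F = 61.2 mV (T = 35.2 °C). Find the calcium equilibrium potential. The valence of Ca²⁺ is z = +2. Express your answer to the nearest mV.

E = (61.2/z) · log₁₀([Ca²⁺]_out/[Ca²⁺]_in) with z = +2.
= (61.2/2) · log₁₀(2.56/0.000151) = 30.60 · log₁₀(1.695e+04)
= 30.60 · (4.2293) = 129.42 mV

129 mV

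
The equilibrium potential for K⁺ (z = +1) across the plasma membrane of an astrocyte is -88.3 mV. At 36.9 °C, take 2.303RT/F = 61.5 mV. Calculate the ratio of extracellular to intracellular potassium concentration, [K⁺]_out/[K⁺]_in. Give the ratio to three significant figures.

0.0367

log₁₀([out]/[in]) = E·z/(61.5) = -88.3 × 1 / 61.5 = -1.4358
[out]/[in] = 10^(-1.4358) = 0.03666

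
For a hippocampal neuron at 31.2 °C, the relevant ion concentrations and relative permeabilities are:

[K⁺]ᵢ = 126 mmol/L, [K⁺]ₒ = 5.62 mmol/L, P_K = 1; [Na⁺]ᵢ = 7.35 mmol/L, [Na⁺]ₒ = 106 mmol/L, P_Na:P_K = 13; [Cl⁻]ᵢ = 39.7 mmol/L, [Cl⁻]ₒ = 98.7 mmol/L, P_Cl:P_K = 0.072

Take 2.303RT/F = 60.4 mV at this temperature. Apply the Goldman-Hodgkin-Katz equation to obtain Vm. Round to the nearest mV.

47 mV

Vm = 60.4 · log₁₀[(Σ P·[cation]ₒ + Σ P·[anion]ᵢ) / (Σ P·[cation]ᵢ + Σ P·[anion]ₒ)]
Numerator = 1×5.62 + 13×106 + 0.072×39.7 = 1386
Denominator = 1×126 + 13×7.35 + 0.072×98.7 = 228.7
Vm = 60.4 · log₁₀(6.0636) = 60.4 × (0.7827) = 47.28 mV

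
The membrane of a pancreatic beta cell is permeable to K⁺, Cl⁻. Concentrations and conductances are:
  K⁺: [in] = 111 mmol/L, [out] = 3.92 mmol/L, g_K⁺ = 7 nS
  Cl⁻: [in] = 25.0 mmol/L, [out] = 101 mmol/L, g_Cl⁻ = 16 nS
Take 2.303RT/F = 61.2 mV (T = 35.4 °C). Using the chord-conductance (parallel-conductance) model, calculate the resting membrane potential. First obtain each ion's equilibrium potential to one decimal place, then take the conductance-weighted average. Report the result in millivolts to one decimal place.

E_K⁺ = (61.2/1)·log₁₀(3.92/111) = -88.9 mV
E_Cl⁻ = (61.2/-1)·log₁₀(101/25.0) = -37.1 mV
Vm = (Σ gᵢEᵢ)/(Σ gᵢ) = (7·-88.9 + 16·-37.1) / (7 + 16)
= -1215.90 / 23 = -52.87 mV

-52.9 mV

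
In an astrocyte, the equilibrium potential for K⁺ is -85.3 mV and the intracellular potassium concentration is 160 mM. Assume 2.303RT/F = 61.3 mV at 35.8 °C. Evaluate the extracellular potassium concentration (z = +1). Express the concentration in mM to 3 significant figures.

6.50 mM

Nernst: E = (61.3/1) · log₁₀([out]/[in]), so log₁₀([out]/[in]) = -85.3 × 1 / 61.3 = -1.3915.
[out]/[in] = 10^(-1.3915) = 0.0406.
[out] = 0.0406 × 160 = 6.495 mM.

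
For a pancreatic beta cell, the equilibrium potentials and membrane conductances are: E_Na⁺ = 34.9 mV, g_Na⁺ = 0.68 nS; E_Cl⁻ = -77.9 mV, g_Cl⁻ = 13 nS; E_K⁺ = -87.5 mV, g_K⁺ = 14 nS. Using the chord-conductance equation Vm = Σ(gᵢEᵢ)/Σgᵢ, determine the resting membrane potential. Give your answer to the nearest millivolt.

-80 mV

Σ gᵢEᵢ = 0.68·(34.9) + 13·(-77.9) + 14·(-87.5) = -2213.97
Σ gᵢ = 0.68 + 13 + 14 = 27.68
Vm = -2213.97 / 27.68 = -79.98 mV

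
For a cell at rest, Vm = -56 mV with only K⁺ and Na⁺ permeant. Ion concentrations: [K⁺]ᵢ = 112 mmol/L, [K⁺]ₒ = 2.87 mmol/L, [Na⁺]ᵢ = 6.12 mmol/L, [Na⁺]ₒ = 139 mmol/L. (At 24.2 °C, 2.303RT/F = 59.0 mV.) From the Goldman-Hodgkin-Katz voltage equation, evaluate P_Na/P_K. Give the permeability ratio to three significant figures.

0.0703

Let α = P_Na/P_K. GHK: Vm = 59.0·log₁₀[(Kₒ + α·Naₒ)/(Kᵢ + α·Naᵢ)].
10^(Vm/59.0) = 10^(-56.0/59.0) = 0.11242
So 0.11242·(Kᵢ + α·Naᵢ) = Kₒ + α·Naₒ → α = (0.11242·112.0 − 2.87) / (139.0 − 0.11242·6.12)
α = (12.59 − 2.87) / (139.0 − 0.688) = 9.721/138.3 = 0.07028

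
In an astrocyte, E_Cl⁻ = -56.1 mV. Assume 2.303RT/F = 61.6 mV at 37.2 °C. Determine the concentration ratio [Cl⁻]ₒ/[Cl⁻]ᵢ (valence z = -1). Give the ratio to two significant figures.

log₁₀([out]/[in]) = E·z/(61.6) = -56.1 × -1 / 61.6 = 0.9107
[out]/[in] = 10^(0.9107) = 8.142

8.1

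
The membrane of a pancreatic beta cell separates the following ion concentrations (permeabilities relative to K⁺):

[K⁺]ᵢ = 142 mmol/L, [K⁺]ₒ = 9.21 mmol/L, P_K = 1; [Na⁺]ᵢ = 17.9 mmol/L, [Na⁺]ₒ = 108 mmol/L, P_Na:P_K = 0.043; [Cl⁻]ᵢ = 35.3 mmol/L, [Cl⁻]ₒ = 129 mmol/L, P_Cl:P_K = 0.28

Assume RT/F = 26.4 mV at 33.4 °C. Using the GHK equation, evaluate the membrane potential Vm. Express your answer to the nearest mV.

-53 mV

Vm = 26.4 · ln[(Σ P·[cation]ₒ + Σ P·[anion]ᵢ) / (Σ P·[cation]ᵢ + Σ P·[anion]ₒ)]
Numerator = 1×9.21 + 0.043×108 + 0.28×35.3 = 23.74
Denominator = 1×142 + 0.043×17.9 + 0.28×129 = 178.9
Vm = 26.4 · ln(0.1327) = 26.4 × (-2.0197) = -53.32 mV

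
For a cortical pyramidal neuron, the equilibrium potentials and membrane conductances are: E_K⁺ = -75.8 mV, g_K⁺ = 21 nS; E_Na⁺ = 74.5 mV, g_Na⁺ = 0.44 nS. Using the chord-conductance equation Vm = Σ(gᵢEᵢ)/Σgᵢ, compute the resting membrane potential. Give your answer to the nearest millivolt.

Σ gᵢEᵢ = 21·(-75.8) + 0.44·(74.5) = -1559.02
Σ gᵢ = 21 + 0.44 = 21.44
Vm = -1559.02 / 21.44 = -72.72 mV

-73 mV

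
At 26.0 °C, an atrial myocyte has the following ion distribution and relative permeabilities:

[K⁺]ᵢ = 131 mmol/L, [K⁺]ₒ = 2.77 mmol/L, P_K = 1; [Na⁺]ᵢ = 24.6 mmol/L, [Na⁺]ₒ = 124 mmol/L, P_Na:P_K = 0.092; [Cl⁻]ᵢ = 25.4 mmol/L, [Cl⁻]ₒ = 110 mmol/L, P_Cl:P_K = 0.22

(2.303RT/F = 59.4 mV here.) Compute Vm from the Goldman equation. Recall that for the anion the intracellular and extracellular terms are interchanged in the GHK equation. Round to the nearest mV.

-54 mV

Vm = 59.4 · log₁₀[(Σ P·[cation]ₒ + Σ P·[anion]ᵢ) / (Σ P·[cation]ᵢ + Σ P·[anion]ₒ)]
Numerator = 1×2.77 + 0.092×124 + 0.22×25.4 = 19.77
Denominator = 1×131 + 0.092×24.6 + 0.22×110 = 157.5
Vm = 59.4 · log₁₀(0.12553) = 59.4 × (-0.9013) = -53.53 mV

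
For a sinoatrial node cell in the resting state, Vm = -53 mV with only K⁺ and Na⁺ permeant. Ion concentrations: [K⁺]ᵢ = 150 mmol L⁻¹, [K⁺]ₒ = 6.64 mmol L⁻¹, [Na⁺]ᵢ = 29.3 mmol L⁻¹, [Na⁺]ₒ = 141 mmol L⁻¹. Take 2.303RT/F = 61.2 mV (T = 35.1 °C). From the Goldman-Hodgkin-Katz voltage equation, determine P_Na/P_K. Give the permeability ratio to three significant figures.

Let α = P_Na/P_K. GHK: Vm = 61.2·log₁₀[(Kₒ + α·Naₒ)/(Kᵢ + α·Naᵢ)].
10^(Vm/61.2) = 10^(-53.0/61.2) = 0.13614
So 0.13614·(Kᵢ + α·Naᵢ) = Kₒ + α·Naₒ → α = (0.13614·150.0 − 6.64) / (141.0 − 0.13614·29.3)
α = (20.42 − 6.64) / (141.0 − 3.989) = 13.78/137 = 0.1006

0.101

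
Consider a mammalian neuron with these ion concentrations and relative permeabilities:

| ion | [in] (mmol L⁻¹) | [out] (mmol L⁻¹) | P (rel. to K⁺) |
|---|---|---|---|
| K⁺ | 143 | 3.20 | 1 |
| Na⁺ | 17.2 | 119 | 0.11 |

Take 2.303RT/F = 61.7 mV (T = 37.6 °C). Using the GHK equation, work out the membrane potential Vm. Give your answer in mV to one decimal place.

-58.6 mV

Vm = 61.7 · log₁₀[(Σ P·[cation]ₒ + Σ P·[anion]ᵢ) / (Σ P·[cation]ᵢ + Σ P·[anion]ₒ)]
Numerator = 1×3.20 + 0.11×119 = 16.29
Denominator = 1×143 + 0.11×17.2 = 144.9
Vm = 61.7 · log₁₀(0.11243) = 61.7 × (-0.9491) = -58.56 mV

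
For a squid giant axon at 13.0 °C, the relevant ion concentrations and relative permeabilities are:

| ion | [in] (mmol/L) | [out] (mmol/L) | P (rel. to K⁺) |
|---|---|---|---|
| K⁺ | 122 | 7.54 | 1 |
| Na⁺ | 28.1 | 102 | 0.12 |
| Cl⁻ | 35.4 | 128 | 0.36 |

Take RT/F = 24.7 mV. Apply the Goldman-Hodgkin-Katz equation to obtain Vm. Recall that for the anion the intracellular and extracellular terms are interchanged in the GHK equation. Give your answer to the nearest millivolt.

Vm = 24.7 · ln[(Σ P·[cation]ₒ + Σ P·[anion]ᵢ) / (Σ P·[cation]ᵢ + Σ P·[anion]ₒ)]
Numerator = 1×7.54 + 0.12×102 + 0.36×35.4 = 32.52
Denominator = 1×122 + 0.12×28.1 + 0.36×128 = 171.5
Vm = 24.7 · ln(0.1897) = 24.7 × (-1.6623) = -41.06 mV

-41 mV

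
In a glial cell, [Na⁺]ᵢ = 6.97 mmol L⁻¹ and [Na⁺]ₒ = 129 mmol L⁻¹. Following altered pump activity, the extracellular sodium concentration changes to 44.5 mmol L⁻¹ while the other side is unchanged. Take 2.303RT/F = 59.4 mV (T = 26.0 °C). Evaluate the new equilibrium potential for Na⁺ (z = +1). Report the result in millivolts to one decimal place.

47.8 mV

After the shift: [Na⁺]_out = 44.5, [Na⁺]_in = 6.97 mmol L⁻¹.
E_new = (59.4/1)·log₁₀(44.5/6.97) = 59.40 · (0.8051) = 47.82 mV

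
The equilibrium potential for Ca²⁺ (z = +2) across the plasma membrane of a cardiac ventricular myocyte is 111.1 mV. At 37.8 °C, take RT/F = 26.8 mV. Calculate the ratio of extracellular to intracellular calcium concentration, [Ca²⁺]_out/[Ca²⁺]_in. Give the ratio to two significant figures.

4000

ln([out]/[in]) = E·z/(26.8) = 111.1 × 2 / 26.8 = 8.2910
[out]/[in] = e^(8.2910) = 3988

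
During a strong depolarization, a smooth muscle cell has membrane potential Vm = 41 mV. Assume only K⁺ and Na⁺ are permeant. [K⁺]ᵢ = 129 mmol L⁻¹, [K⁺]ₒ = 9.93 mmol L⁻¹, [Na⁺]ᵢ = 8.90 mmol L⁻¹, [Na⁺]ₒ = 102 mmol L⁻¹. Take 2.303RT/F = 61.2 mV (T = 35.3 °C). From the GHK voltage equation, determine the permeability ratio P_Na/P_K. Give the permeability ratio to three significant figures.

Let α = P_Na/P_K. GHK: Vm = 61.2·log₁₀[(Kₒ + α·Naₒ)/(Kᵢ + α·Naᵢ)].
10^(Vm/61.2) = 10^(41.0/61.2) = 4.6766
So 4.6766·(Kᵢ + α·Naᵢ) = Kₒ + α·Naₒ → α = (4.6766·129.0 − 9.93) / (102.0 − 4.6766·8.9)
α = (603.3 − 9.93) / (102.0 − 41.62) = 593.4/60.38 = 9.827

9.83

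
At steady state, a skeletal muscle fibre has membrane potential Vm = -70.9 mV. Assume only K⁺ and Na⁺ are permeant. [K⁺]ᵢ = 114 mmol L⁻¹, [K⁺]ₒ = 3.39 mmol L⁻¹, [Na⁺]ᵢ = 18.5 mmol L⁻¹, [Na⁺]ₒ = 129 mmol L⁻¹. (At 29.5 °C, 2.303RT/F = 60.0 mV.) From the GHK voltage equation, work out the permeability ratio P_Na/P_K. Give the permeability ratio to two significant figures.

Let α = P_Na/P_K. GHK: Vm = 60.0·log₁₀[(Kₒ + α·Naₒ)/(Kᵢ + α·Naᵢ)].
10^(Vm/60.0) = 10^(-70.9/60.0) = 0.065816
So 0.065816·(Kᵢ + α·Naᵢ) = Kₒ + α·Naₒ → α = (0.065816·114.0 − 3.39) / (129.0 − 0.065816·18.5)
α = (7.503 − 3.39) / (129.0 − 1.218) = 4.113/127.8 = 0.03219

0.032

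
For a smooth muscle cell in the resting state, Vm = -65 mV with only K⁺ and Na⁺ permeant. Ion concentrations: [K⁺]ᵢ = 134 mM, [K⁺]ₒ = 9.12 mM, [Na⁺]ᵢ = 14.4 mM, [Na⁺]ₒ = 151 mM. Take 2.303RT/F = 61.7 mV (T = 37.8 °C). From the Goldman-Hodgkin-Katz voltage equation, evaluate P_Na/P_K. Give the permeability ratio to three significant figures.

Let α = P_Na/P_K. GHK: Vm = 61.7·log₁₀[(Kₒ + α·Naₒ)/(Kᵢ + α·Naᵢ)].
10^(Vm/61.7) = 10^(-65.0/61.7) = 0.088413
So 0.088413·(Kᵢ + α·Naᵢ) = Kₒ + α·Naₒ → α = (0.088413·134.0 − 9.12) / (151.0 − 0.088413·14.4)
α = (11.85 − 9.12) / (151.0 − 1.273) = 2.727/149.7 = 0.01822

0.0182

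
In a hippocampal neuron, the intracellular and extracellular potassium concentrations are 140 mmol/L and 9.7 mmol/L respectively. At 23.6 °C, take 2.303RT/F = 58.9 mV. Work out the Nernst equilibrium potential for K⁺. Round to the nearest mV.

E = (58.9/z) · log₁₀([K⁺]_out/[K⁺]_in) with z = +1.
= (58.9/1) · log₁₀(9.7/140) = 58.90 · log₁₀(0.06929)
= 58.90 · (-1.1594) = -68.29 mV

-68 mV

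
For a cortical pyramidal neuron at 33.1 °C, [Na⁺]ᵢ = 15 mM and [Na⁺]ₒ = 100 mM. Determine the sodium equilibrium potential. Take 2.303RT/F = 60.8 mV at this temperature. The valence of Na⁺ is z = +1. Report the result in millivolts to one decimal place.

E = (60.8/z) · log₁₀([Na⁺]_out/[Na⁺]_in) with z = +1.
= (60.8/1) · log₁₀(100/15) = 60.80 · log₁₀(6.667)
= 60.80 · (0.8239) = 50.09 mV

50.1 mV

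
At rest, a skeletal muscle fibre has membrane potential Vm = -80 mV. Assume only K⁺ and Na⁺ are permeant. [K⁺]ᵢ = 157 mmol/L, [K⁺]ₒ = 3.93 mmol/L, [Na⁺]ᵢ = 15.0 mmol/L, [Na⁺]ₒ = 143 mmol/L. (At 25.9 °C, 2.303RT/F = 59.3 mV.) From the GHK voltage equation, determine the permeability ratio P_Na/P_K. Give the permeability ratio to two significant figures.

0.022

Let α = P_Na/P_K. GHK: Vm = 59.3·log₁₀[(Kₒ + α·Naₒ)/(Kᵢ + α·Naᵢ)].
10^(Vm/59.3) = 10^(-80.0/59.3) = 0.044764
So 0.044764·(Kᵢ + α·Naᵢ) = Kₒ + α·Naₒ → α = (0.044764·157.0 − 3.93) / (143.0 − 0.044764·15.0)
α = (7.028 − 3.93) / (143.0 − 0.6715) = 3.098/142.3 = 0.02177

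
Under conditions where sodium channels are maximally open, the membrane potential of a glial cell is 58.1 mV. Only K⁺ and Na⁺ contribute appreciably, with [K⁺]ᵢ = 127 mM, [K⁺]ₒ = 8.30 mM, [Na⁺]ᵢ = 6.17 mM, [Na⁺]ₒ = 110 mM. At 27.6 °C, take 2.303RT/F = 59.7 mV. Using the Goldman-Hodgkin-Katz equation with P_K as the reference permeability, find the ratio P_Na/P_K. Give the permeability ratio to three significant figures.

Let α = P_Na/P_K. GHK: Vm = 59.7·log₁₀[(Kₒ + α·Naₒ)/(Kᵢ + α·Naᵢ)].
10^(Vm/59.7) = 10^(58.1/59.7) = 9.4015
So 9.4015·(Kᵢ + α·Naᵢ) = Kₒ + α·Naₒ → α = (9.4015·127.0 − 8.3) / (110.0 − 9.4015·6.17)
α = (1194 − 8.3) / (110.0 − 58.01) = 1186/51.99 = 22.81

22.8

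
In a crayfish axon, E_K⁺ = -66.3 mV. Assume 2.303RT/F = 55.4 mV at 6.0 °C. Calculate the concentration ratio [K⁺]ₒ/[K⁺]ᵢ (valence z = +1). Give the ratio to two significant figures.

0.064

log₁₀([out]/[in]) = E·z/(55.4) = -66.3 × 1 / 55.4 = -1.1968
[out]/[in] = 10^(-1.1968) = 0.06357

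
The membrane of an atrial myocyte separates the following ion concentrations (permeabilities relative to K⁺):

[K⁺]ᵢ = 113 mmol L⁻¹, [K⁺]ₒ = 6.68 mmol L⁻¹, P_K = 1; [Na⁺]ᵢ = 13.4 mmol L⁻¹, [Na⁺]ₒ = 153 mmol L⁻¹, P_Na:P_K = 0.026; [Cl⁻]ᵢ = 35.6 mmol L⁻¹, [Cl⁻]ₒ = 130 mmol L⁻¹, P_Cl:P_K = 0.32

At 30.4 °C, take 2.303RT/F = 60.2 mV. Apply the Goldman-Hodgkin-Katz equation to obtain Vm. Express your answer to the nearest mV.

Vm = 60.2 · log₁₀[(Σ P·[cation]ₒ + Σ P·[anion]ᵢ) / (Σ P·[cation]ᵢ + Σ P·[anion]ₒ)]
Numerator = 1×6.68 + 0.026×153 + 0.32×35.6 = 22.05
Denominator = 1×113 + 0.026×13.4 + 0.32×130 = 154.9
Vm = 60.2 · log₁₀(0.14231) = 60.2 × (-0.8468) = -50.98 mV

-51 mV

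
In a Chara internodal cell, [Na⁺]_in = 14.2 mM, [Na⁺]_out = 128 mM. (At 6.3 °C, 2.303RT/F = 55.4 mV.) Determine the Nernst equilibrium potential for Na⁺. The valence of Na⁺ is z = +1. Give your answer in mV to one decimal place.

E = (55.4/z) · log₁₀([Na⁺]_out/[Na⁺]_in) with z = +1.
= (55.4/1) · log₁₀(128/14.2) = 55.40 · log₁₀(9.014)
= 55.40 · (0.9549) = 52.90 mV

52.9 mV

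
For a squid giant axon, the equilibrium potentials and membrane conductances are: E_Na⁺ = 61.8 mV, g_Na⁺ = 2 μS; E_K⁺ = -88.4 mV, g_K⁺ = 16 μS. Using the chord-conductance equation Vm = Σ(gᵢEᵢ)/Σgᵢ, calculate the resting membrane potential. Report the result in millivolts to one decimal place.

Σ gᵢEᵢ = 2·(61.8) + 16·(-88.4) = -1290.80
Σ gᵢ = 2 + 16 = 18
Vm = -1290.80 / 18 = -71.71 mV

-71.7 mV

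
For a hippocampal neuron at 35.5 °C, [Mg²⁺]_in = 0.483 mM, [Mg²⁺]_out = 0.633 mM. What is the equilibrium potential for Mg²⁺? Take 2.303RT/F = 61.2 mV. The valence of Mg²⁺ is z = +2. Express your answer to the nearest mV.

4 mV

E = (61.2/z) · log₁₀([Mg²⁺]_out/[Mg²⁺]_in) with z = +2.
= (61.2/2) · log₁₀(0.633/0.483) = 30.60 · log₁₀(1.311)
= 30.60 · (0.1175) = 3.59 mV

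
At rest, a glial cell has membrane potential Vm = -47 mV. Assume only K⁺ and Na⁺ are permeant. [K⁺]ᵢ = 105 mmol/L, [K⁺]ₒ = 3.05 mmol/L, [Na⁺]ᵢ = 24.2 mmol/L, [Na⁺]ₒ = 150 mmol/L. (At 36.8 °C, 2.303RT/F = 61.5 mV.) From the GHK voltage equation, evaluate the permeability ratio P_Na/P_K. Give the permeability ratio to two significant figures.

0.10

Let α = P_Na/P_K. GHK: Vm = 61.5·log₁₀[(Kₒ + α·Naₒ)/(Kᵢ + α·Naᵢ)].
10^(Vm/61.5) = 10^(-47.0/61.5) = 0.1721
So 0.1721·(Kᵢ + α·Naᵢ) = Kₒ + α·Naₒ → α = (0.1721·105.0 − 3.05) / (150.0 − 0.1721·24.2)
α = (18.07 − 3.05) / (150.0 − 4.165) = 15.02/145.8 = 0.103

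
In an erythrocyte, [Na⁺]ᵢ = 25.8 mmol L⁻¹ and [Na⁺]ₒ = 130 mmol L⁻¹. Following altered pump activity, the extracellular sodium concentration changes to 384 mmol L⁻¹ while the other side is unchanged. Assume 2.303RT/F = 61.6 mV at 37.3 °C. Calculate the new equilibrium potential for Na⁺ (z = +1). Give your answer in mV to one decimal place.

72.2 mV

After the shift: [Na⁺]_out = 384, [Na⁺]_in = 25.8 mmol L⁻¹.
E_new = (61.6/1)·log₁₀(384/25.8) = 61.60 · (1.1727) = 72.24 mV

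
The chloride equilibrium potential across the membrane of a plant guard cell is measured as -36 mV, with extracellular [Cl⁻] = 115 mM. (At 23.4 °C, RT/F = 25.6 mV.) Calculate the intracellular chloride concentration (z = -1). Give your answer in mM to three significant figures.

28.2 mM

Nernst: E = (25.6/-1) · ln([out]/[in]), so ln([out]/[in]) = -36.0 × -1 / 25.6 = 1.4062.
[out]/[in] = e^(1.4062) = 4.081.
[in] = 115 / 4.081 = 28.18 mM.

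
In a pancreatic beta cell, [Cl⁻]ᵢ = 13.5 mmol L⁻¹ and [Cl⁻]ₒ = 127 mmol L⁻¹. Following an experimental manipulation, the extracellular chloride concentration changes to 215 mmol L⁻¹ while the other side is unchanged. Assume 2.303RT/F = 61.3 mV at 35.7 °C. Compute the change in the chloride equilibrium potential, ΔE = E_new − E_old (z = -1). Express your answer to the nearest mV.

-14 mV

E_old = (61.3/-1)·log₁₀(127/13.5) = -59.67 mV
E_new = (61.3/-1)·log₁₀(215/13.5) = -73.69 mV
ΔE = -73.69 − (-59.67) = -14.02 mV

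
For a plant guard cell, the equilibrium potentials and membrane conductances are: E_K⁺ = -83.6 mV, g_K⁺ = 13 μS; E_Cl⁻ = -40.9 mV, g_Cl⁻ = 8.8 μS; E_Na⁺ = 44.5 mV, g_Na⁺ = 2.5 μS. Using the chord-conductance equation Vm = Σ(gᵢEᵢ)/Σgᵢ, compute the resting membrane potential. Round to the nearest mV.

Σ gᵢEᵢ = 13·(-83.6) + 8.8·(-40.9) + 2.5·(44.5) = -1335.47
Σ gᵢ = 13 + 8.8 + 2.5 = 24.3
Vm = -1335.47 / 24.3 = -54.96 mV

-55 mV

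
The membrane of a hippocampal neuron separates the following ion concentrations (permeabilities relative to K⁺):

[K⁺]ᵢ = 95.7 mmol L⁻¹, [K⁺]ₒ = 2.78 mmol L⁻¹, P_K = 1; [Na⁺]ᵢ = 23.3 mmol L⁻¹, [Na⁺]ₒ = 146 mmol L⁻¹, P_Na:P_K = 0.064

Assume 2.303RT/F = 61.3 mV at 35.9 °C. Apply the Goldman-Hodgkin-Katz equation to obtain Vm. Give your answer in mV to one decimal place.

-55.4 mV

Vm = 61.3 · log₁₀[(Σ P·[cation]ₒ + Σ P·[anion]ᵢ) / (Σ P·[cation]ᵢ + Σ P·[anion]ₒ)]
Numerator = 1×2.78 + 0.064×146 = 12.12
Denominator = 1×95.7 + 0.064×23.3 = 97.19
Vm = 61.3 · log₁₀(0.12474) = 61.3 × (-0.9040) = -55.41 mV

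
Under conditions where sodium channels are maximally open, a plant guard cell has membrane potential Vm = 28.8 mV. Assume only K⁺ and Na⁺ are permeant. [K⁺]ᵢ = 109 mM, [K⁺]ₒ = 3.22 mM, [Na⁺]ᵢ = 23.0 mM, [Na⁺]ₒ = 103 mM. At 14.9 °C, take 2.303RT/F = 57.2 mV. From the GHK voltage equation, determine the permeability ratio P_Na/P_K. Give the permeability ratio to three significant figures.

Let α = P_Na/P_K. GHK: Vm = 57.2·log₁₀[(Kₒ + α·Naₒ)/(Kᵢ + α·Naᵢ)].
10^(Vm/57.2) = 10^(28.8/57.2) = 3.1878
So 3.1878·(Kᵢ + α·Naᵢ) = Kₒ + α·Naₒ → α = (3.1878·109.0 − 3.22) / (103.0 − 3.1878·23.0)
α = (347.5 − 3.22) / (103.0 − 73.32) = 344.3/29.68 = 11.6

11.6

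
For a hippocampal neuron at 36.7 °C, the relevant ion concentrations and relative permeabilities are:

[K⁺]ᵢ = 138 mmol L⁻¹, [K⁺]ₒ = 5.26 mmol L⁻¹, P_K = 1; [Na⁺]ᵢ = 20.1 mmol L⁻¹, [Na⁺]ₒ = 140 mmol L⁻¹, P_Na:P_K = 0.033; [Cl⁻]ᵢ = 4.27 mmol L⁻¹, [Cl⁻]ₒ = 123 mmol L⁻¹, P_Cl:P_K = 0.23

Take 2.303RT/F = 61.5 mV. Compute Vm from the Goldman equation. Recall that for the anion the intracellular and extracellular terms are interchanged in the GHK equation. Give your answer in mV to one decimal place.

-73.0 mV

Vm = 61.5 · log₁₀[(Σ P·[cation]ₒ + Σ P·[anion]ᵢ) / (Σ P·[cation]ᵢ + Σ P·[anion]ₒ)]
Numerator = 1×5.26 + 0.033×140 + 0.23×4.27 = 10.86
Denominator = 1×138 + 0.033×20.1 + 0.23×123 = 167
Vm = 61.5 · log₁₀(0.065061) = 61.5 × (-1.1867) = -72.98 mV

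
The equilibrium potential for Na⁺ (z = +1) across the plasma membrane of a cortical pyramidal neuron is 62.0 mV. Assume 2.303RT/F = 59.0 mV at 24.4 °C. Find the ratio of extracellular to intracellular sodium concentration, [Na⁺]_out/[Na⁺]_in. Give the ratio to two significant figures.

11

log₁₀([out]/[in]) = E·z/(59.0) = 62.0 × 1 / 59.0 = 1.0508
[out]/[in] = 10^(1.0508) = 11.24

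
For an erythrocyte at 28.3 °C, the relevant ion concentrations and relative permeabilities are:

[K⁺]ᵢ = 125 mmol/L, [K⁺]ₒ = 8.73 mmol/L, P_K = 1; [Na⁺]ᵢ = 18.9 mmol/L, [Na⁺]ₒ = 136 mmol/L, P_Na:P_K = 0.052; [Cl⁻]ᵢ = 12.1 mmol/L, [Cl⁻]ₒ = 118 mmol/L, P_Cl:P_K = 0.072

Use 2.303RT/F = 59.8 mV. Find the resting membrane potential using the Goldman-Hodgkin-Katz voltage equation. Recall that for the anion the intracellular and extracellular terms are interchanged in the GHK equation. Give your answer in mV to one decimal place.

-54.2 mV

Vm = 59.8 · log₁₀[(Σ P·[cation]ₒ + Σ P·[anion]ᵢ) / (Σ P·[cation]ᵢ + Σ P·[anion]ₒ)]
Numerator = 1×8.73 + 0.052×136 + 0.072×12.1 = 16.67
Denominator = 1×125 + 0.052×18.9 + 0.072×118 = 134.5
Vm = 59.8 · log₁₀(0.12398) = 59.8 × (-0.9066) = -54.22 mV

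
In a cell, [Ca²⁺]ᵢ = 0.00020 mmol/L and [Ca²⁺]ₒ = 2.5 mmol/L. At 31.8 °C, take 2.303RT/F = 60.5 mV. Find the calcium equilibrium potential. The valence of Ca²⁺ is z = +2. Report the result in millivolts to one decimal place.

E = (60.5/z) · log₁₀([Ca²⁺]_out/[Ca²⁺]_in) with z = +2.
= (60.5/2) · log₁₀(2.5/0.00020) = 30.25 · log₁₀(1.25e+04)
= 30.25 · (4.0969) = 123.93 mV

123.9 mV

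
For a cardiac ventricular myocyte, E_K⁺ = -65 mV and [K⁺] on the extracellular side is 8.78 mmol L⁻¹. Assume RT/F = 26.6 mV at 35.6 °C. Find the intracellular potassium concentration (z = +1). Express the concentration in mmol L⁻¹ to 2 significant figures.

100 mmol L⁻¹

Nernst: E = (26.6/1) · ln([out]/[in]), so ln([out]/[in]) = -65.0 × 1 / 26.6 = -2.4436.
[out]/[in] = e^(-2.4436) = 0.08685.
[in] = 8.78 / 0.08685 = 101.1 mmol L⁻¹.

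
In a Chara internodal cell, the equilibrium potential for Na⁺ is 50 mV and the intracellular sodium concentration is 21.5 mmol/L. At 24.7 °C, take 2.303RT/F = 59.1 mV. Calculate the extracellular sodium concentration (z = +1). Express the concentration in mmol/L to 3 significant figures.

Nernst: E = (59.1/1) · log₁₀([out]/[in]), so log₁₀([out]/[in]) = 50.0 × 1 / 59.1 = 0.8460.
[out]/[in] = 10^(0.8460) = 7.015.
[out] = 7.015 × 21.5 = 150.8 mmol/L.

151 mmol/L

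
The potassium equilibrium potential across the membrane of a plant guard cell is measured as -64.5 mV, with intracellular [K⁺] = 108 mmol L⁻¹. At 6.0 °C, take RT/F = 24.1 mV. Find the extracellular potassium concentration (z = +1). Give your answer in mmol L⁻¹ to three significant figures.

7.43 mmol L⁻¹

Nernst: E = (24.1/1) · ln([out]/[in]), so ln([out]/[in]) = -64.5 × 1 / 24.1 = -2.6763.
[out]/[in] = e^(-2.6763) = 0.06881.
[out] = 0.06881 × 108 = 7.432 mmol L⁻¹.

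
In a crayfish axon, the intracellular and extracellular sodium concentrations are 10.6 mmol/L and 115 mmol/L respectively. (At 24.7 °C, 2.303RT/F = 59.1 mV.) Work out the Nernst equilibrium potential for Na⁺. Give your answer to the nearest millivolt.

E = (59.1/z) · log₁₀([Na⁺]_out/[Na⁺]_in) with z = +1.
= (59.1/1) · log₁₀(115/10.6) = 59.10 · log₁₀(10.85)
= 59.10 · (1.0354) = 61.19 mV

61 mV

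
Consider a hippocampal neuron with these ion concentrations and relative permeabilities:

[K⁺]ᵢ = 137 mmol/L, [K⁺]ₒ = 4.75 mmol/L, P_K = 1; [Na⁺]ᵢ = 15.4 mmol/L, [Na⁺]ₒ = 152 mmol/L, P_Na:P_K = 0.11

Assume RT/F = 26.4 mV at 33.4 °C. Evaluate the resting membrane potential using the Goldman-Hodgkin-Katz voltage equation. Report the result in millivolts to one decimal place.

-49.3 mV

Vm = 26.4 · ln[(Σ P·[cation]ₒ + Σ P·[anion]ᵢ) / (Σ P·[cation]ᵢ + Σ P·[anion]ₒ)]
Numerator = 1×4.75 + 0.11×152 = 21.47
Denominator = 1×137 + 0.11×15.4 = 138.7
Vm = 26.4 · ln(0.1548) = 26.4 × (-1.8656) = -49.25 mV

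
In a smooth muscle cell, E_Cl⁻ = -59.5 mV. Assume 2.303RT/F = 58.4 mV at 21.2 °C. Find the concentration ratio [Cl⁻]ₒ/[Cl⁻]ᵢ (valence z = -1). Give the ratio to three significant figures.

log₁₀([out]/[in]) = E·z/(58.4) = -59.5 × -1 / 58.4 = 1.0188
[out]/[in] = 10^(1.0188) = 10.44

10.4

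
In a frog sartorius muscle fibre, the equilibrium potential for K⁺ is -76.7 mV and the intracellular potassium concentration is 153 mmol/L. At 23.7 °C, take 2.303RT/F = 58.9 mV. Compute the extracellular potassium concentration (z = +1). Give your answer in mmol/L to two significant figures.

7.6 mmol/L

Nernst: E = (58.9/1) · log₁₀([out]/[in]), so log₁₀([out]/[in]) = -76.7 × 1 / 58.9 = -1.3022.
[out]/[in] = 10^(-1.3022) = 0.04986.
[out] = 0.04986 × 153 = 7.629 mmol/L.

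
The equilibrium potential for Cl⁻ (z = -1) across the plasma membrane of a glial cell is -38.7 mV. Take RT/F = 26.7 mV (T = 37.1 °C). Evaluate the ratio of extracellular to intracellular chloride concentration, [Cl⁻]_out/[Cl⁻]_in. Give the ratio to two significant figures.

4.3

ln([out]/[in]) = E·z/(26.7) = -38.7 × -1 / 26.7 = 1.4494
[out]/[in] = e^(1.4494) = 4.261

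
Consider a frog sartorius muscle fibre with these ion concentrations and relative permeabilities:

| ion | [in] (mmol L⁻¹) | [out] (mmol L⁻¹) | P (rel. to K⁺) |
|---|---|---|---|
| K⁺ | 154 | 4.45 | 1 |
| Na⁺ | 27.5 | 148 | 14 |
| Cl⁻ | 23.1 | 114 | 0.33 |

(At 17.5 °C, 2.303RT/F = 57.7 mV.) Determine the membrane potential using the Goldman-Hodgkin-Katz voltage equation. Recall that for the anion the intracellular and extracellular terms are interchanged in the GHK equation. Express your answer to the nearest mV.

Vm = 57.7 · log₁₀[(Σ P·[cation]ₒ + Σ P·[anion]ᵢ) / (Σ P·[cation]ᵢ + Σ P·[anion]ₒ)]
Numerator = 1×4.45 + 14×148 + 0.33×23.1 = 2084
Denominator = 1×154 + 14×27.5 + 0.33×114 = 576.6
Vm = 57.7 · log₁₀(3.6143) = 57.7 × (0.5580) = 32.20 mV

32 mV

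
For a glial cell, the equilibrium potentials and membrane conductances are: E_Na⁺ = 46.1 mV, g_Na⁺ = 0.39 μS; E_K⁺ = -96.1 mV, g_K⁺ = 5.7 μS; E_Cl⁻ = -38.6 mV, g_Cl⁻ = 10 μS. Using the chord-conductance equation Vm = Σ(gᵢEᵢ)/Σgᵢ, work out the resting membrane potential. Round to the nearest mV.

Σ gᵢEᵢ = 0.39·(46.1) + 5.7·(-96.1) + 10·(-38.6) = -915.79
Σ gᵢ = 0.39 + 5.7 + 10 = 16.09
Vm = -915.79 / 16.09 = -56.92 mV

-57 mV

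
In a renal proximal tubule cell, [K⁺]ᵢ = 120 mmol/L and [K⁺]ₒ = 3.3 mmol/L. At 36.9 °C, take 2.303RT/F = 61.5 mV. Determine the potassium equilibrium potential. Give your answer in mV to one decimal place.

-96.0 mV

E = (61.5/z) · log₁₀([K⁺]_out/[K⁺]_in) with z = +1.
= (61.5/1) · log₁₀(3.3/120) = 61.50 · log₁₀(0.0275)
= 61.50 · (-1.5607) = -95.98 mV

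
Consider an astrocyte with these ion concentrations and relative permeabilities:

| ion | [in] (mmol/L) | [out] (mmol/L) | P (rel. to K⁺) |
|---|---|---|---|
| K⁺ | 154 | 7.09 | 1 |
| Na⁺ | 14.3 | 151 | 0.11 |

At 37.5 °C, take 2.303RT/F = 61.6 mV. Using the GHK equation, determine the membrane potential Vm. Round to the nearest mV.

-50 mV

Vm = 61.6 · log₁₀[(Σ P·[cation]ₒ + Σ P·[anion]ᵢ) / (Σ P·[cation]ᵢ + Σ P·[anion]ₒ)]
Numerator = 1×7.09 + 0.11×151 = 23.7
Denominator = 1×154 + 0.11×14.3 = 155.6
Vm = 61.6 · log₁₀(0.15234) = 61.6 × (-0.8172) = -50.34 mV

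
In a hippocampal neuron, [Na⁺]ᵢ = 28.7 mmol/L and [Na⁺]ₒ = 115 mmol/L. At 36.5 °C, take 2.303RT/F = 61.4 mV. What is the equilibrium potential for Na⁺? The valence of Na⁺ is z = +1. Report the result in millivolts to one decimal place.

E = (61.4/z) · log₁₀([Na⁺]_out/[Na⁺]_in) with z = +1.
= (61.4/1) · log₁₀(115/28.7) = 61.40 · log₁₀(4.007)
= 61.40 · (0.6028) = 37.01 mV

37.0 mV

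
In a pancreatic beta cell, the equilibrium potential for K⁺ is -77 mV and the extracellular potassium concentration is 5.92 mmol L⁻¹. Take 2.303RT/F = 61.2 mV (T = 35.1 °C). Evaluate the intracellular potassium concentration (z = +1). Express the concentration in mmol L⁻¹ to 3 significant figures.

Nernst: E = (61.2/1) · log₁₀([out]/[in]), so log₁₀([out]/[in]) = -77.0 × 1 / 61.2 = -1.2582.
[out]/[in] = 10^(-1.2582) = 0.05519.
[in] = 5.92 / 0.05519 = 107.3 mmol L⁻¹.

107 mmol L⁻¹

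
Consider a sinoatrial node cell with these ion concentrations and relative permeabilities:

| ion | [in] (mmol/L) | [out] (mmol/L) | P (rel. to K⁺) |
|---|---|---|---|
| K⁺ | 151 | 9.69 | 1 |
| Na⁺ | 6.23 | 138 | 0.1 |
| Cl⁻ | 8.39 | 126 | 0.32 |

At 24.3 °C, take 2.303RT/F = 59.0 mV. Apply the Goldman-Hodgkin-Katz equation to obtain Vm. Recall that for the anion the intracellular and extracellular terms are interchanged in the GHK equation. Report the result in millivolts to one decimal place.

Vm = 59.0 · log₁₀[(Σ P·[cation]ₒ + Σ P·[anion]ᵢ) / (Σ P·[cation]ᵢ + Σ P·[anion]ₒ)]
Numerator = 1×9.69 + 0.1×138 + 0.32×8.39 = 26.17
Denominator = 1×151 + 0.1×6.23 + 0.32×126 = 191.9
Vm = 59.0 · log₁₀(0.13637) = 59.0 × (-0.8653) = -51.05 mV

-51.1 mV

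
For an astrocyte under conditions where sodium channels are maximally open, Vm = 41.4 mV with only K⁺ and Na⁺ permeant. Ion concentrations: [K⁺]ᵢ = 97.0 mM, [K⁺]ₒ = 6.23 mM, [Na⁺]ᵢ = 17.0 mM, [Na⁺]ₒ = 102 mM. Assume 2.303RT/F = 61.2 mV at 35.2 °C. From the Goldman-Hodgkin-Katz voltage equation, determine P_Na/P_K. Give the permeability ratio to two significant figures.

Let α = P_Na/P_K. GHK: Vm = 61.2·log₁₀[(Kₒ + α·Naₒ)/(Kᵢ + α·Naᵢ)].
10^(Vm/61.2) = 10^(41.4/61.2) = 4.7476
So 4.7476·(Kᵢ + α·Naᵢ) = Kₒ + α·Naₒ → α = (4.7476·97.0 − 6.23) / (102.0 − 4.7476·17.0)
α = (460.5 − 6.23) / (102.0 − 80.71) = 454.3/21.29 = 21.34

21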